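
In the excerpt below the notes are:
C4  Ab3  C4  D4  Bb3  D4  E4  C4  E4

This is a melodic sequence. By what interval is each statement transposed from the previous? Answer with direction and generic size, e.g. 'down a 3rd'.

Taking 3-note groups, the heads are C4, D4, E4: the pattern moves up a 2nd.
C4 to D4 is up a 2nd.

up a 2nd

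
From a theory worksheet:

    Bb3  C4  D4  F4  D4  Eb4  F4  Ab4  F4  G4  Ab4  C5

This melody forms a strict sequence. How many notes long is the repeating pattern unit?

Try groups of 4 (3 cells in 12 notes):
Bb3 C4 D4 F4 | D4 Eb4 F4 Ab4 | F4 G4 Ab4 C5
Every group is a transposition up a 3rd of the one before; no shorter unit works.

4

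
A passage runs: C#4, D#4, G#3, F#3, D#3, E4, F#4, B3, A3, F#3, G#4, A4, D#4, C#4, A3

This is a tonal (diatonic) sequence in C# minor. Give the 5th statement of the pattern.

D#5 E5 A4 G#4 E4

The 5-note cells begin on C#4, E4, G#4 — each up a 3rd from the last.
Continuing the starts: B4 → D#5.
From D#5 the diatonic shape gives D#5 E5 A4 G#4 E4.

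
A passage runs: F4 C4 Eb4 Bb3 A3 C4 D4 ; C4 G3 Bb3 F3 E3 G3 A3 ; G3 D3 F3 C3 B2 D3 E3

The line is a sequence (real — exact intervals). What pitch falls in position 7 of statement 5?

F#2

The unit is 7 notes. Position-7 pitches of the 3 shown cells: D4, A3, E3.
Carrying that down a 4th forward: B2 → F#2.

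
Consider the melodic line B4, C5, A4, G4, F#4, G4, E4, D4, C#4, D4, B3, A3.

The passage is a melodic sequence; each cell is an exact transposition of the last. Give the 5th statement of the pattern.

With a 4-note motive the entries are B4, F#4, C#4, each down a 4th from the previous.
Extending down a 4th: G#3 → D#3.
Statement 5 starts on D#3 and keeps the same exact contour: D#3 E3 C#3 B2.

D#3 E3 C#3 B2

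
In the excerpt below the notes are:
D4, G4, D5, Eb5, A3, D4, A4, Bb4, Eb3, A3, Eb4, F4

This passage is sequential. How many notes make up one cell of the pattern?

4

There are 12 notes; a 4-note unit gives 3 cells:
D4 G4 D5 Eb5 | A3 D4 A4 Bb4 | Eb3 A3 Eb4 F4
Every group is a transposition down a 4th of the one before; no shorter unit works.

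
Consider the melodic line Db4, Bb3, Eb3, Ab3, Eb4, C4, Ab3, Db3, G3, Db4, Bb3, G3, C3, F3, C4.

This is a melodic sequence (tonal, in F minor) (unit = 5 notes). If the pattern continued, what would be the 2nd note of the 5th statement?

Grouping in 5s, the 2nd note of each cell is Bb3, Ab3, G3.
Carrying that down a 2nd forward: F3 → Eb3.

Eb3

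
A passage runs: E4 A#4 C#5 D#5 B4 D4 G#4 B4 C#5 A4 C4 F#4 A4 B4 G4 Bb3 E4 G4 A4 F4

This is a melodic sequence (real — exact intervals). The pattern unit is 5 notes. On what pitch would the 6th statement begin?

Gb3

The 5-note cells begin on E4, D4, C4, Bb3 — each down a 2nd from the last.
Extending the heads down a 2nd: Ab3 → Gb3.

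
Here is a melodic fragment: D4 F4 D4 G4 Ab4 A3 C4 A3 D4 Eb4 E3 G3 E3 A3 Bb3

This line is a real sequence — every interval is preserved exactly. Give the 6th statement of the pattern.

Unit = 5 notes; the statements start on D4, A3, E3, moving down a 4th each time.
Extending down a 4th: B2 → F#2 → C#2.
From C#2 the exact shape gives C#2 E2 C#2 F#2 G2.

C#2 E2 C#2 F#2 G2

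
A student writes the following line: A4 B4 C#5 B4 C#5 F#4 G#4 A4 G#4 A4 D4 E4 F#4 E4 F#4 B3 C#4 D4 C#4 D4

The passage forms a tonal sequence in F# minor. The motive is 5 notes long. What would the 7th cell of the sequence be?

The 5-note cells begin on A4, F#4, D4, B3 — each down a 3rd from the last.
Carrying on: G#3 → E3 → C#3.
So cell 7 is C#3 D3 E3 D3 E3.

C#3 D3 E3 D3 E3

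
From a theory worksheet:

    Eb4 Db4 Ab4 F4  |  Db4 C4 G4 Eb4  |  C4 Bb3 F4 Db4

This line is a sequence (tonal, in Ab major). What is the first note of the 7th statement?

F3

The 4-note cells begin on Eb4, Db4, C4 — each down a 2nd from the last.
Extending the heads down a 2nd: Bb3 → Ab3 → G3 → F3.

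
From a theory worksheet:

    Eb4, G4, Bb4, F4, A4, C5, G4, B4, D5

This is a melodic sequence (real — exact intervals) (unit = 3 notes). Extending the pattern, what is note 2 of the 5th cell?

With 3-note cells, note 2 of each statement runs G4, A4, B4.
Carrying that up a 2nd forward: C#5 → D#5.

D#5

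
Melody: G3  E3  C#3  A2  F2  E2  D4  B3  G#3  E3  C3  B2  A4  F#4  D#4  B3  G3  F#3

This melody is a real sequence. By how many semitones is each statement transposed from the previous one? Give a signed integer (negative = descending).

Unit = 6 notes; the statements start on G3, D4, A4, moving up a 5th each time.
G3→D4 is 62 − 55 = 7 semitones.

7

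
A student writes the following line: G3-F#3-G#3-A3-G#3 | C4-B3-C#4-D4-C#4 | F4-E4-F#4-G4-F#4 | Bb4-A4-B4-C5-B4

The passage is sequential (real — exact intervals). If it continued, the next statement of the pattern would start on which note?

The 5-note cells begin on G3, C4, F4, Bb4 — each up a 4th from the last.
The next head, up a 4th from Bb4, is Eb5.

Eb5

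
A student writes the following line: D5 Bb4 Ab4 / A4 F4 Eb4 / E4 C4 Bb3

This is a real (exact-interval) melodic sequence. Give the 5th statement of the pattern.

F#3 D3 C3

Unit = 3 notes; the statements start on D5, A4, E4, moving down a 4th each time.
Carrying on: B3 → F#3.
From F#3 the exact shape gives F#3 D3 C3.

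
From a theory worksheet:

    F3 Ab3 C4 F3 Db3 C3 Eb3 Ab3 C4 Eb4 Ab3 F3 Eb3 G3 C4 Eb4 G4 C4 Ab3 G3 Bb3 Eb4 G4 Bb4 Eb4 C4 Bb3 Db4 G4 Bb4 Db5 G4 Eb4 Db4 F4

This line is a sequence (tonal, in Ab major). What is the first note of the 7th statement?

With a 7-note motive the entries are F3, Ab3, C4, Eb4, G4, each up a 3rd from the previous.
Continuing: Bb4 → Db5. Statement 7 starts on Db5.

Db5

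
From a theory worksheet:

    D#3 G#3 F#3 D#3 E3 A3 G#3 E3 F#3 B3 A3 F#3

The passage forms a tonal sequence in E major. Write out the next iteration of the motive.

G#3 C#4 B3 G#3

The 4-note cells begin on D#3, E3, F#3 — each up a 2nd from the last.
So cell 4 is G#3 C#4 B3 G#3.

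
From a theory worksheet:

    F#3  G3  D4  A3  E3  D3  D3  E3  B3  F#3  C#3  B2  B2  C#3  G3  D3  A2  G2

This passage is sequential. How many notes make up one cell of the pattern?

6

Try groups of 6 (3 cells in 18 notes):
F#3 G3 D4 A3 E3 D3 | D3 E3 B3 F#3 C#3 B2 | B2 C#3 G3 D3 A2 G2
Every group is a transposition down a 3rd of the one before; no shorter unit works.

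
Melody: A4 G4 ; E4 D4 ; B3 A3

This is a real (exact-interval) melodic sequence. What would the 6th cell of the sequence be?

G#2 F#2

Taking 2-note groups, the heads are A4, E4, B3: the pattern moves down a 4th.
Carrying on: F#3 → C#3 → G#2.
From G#2 the exact shape gives G#2 F#2.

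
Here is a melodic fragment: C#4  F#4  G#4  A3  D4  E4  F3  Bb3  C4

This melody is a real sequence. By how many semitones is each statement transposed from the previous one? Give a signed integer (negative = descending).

Unit = 3 notes; the statements start on C#4, A3, F3, moving down a 3rd each time.
C#4 to A3 spans -4 semitones.

-4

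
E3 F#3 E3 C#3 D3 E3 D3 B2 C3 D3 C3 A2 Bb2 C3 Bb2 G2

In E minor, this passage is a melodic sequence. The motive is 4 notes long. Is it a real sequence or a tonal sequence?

real

Each cell has the same semitone pattern (2, -2, -3) — intervals are preserved exactly.
And C#3 lies outside E minor, so the sequence is real rather than tonal.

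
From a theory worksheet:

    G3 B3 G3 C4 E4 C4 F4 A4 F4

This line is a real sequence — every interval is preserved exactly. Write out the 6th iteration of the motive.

Ab5 C6 Ab5

With a 3-note motive the entries are G3, C4, F4, each up a 4th from the previous.
Continuing the starts: Bb4 → Eb5 → Ab5.
From Ab5 the exact shape gives Ab5 C6 Ab5.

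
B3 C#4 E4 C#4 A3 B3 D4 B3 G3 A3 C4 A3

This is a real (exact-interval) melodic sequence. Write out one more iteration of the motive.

F3 G3 Bb3 G3

The 4-note cells begin on B3, A3, G3 — each down a 2nd from the last.
So cell 4 is F3 G3 Bb3 G3.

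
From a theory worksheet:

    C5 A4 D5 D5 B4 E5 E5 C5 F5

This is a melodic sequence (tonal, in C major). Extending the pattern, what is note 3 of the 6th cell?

The unit is 3 notes. Position-3 pitches of the 3 shown cells: D5, E5, F5.
Carrying that up a 2nd forward: G5 → A5 → B5.

B5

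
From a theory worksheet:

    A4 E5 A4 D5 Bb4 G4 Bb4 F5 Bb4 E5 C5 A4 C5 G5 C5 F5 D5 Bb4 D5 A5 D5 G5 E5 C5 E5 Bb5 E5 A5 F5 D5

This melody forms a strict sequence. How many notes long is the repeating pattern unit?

6

There are 30 notes; a 6-note unit gives 5 cells:
A4 E5 A4 D5 Bb4 G4 | Bb4 F5 Bb4 E5 C5 A4 | C5 G5 C5 F5 D5 Bb4 | D5 A5 D5 G5 E5 C5 | E5 Bb5 E5 A5 F5 D5
That's a consistent up a 2nd shift per cell, and no other grouping gives one.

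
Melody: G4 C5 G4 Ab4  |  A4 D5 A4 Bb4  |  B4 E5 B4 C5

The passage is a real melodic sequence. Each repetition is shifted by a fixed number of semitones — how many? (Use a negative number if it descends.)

Unit = 4 notes; the statements start on G4, A4, B4, moving up a 2nd each time.
G4→A4 is 69 − 67 = 2 semitones.

2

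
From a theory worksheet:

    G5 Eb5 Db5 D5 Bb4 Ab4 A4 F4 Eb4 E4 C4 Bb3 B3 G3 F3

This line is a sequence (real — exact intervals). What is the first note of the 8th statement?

Taking 3-note groups, the heads are G5, D5, A4, E4, B3: the pattern moves down a 4th.
Continuing: F#3 → C#3 → G#2. Statement 8 starts on G#2.

G#2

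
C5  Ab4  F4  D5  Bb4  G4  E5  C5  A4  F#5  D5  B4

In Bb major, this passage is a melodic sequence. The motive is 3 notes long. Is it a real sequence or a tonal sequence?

real

Each cell has the same semitone pattern (-4, -3) — intervals are preserved exactly.
And Ab4 lies outside Bb major, so the sequence is real rather than tonal.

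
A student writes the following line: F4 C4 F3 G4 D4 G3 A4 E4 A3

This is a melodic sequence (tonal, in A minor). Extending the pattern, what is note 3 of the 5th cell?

C4

Grouping in 3s, the 3rd note of each cell is F3, G3, A3.
Each moves up a 2nd. Continuing: B3 → C4.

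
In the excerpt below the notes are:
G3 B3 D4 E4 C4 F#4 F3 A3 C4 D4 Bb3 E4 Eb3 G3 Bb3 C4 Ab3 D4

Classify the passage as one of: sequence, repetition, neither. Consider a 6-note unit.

Each 6-note cell is the previous one transposed down a 2nd.

sequence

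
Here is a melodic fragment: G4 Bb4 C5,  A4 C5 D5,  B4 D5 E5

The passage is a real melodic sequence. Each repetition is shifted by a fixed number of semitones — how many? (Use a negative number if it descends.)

With a 3-note motive the entries are G4, A4, B4, each up a 2nd from the previous.
Counting half-steps from G4 to A4: 2.

2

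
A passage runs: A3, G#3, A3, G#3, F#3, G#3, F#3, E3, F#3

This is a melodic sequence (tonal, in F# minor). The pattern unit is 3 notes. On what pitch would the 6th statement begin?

C#3

Unit = 3 notes; the statements start on A3, G#3, F#3, moving down a 2nd each time.
Continuing: E3 → D3 → C#3. Statement 6 starts on C#3.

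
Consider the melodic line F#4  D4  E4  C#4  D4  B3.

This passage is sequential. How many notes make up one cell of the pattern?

Try groups of 2 (3 cells in 6 notes):
F#4 D4 | E4 C#4 | D4 B3
That's a consistent down a 2nd shift per cell, and no other grouping gives one.

2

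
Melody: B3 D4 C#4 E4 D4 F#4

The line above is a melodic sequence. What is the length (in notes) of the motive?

2

Try groups of 2 (3 cells in 6 notes):
B3 D4 | C#4 E4 | D4 F#4
Each cell is the previous one up a 2nd — so the unit is 2 notes.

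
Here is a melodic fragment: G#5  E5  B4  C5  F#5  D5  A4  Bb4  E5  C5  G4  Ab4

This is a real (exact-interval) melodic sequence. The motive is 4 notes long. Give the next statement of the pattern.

Unit = 4 notes; the statements start on G#5, F#5, E5, moving down a 2nd each time.
So cell 4 is D5 Bb4 F4 Gb4.

D5 Bb4 F4 Gb4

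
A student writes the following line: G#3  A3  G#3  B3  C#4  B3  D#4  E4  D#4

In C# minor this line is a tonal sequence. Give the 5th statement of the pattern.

With a 3-note motive the entries are G#3, B3, D#4, each up a 3rd from the previous.
Extending up a 3rd: F#4 → A4.
From A4 the diatonic shape gives A4 B4 A4.

A4 B4 A4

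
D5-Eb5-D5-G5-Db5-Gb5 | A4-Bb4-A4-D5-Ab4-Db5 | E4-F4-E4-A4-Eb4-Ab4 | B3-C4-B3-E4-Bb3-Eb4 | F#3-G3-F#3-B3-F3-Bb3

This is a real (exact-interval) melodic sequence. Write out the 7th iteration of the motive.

Unit = 6 notes; the statements start on D5, A4, E4, B3, F#3, moving down a 4th each time.
Carrying on: C#3 → G#2.
Statement 7 starts on G#2 and keeps the same exact contour: G#2 A2 G#2 C#3 G2 C3.

G#2 A2 G#2 C#3 G2 C3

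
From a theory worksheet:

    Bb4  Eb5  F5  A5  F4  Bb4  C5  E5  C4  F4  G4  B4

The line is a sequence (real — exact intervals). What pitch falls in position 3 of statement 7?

Grouping in 4s, the 3rd note of each cell is F5, C5, G4.
Each moves down a 4th. Continuing: D4 → A3 → E3 → B2.

B2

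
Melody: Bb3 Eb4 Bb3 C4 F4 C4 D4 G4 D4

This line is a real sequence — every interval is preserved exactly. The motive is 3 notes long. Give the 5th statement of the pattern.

Taking 3-note groups, the heads are Bb3, C4, D4: the pattern moves up a 2nd.
Carrying on: E4 → F#4.
Statement 5 starts on F#4 and keeps the same exact contour: F#4 B4 F#4.

F#4 B4 F#4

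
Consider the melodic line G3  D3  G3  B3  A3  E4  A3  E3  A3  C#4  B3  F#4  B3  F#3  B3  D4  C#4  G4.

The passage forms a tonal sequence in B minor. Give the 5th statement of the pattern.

D4 A3 D4 F#4 E4 B4

Unit = 6 notes; the statements start on G3, A3, B3, moving up a 2nd each time.
Extending up a 2nd: C#4 → D4.
So cell 5 is D4 A3 D4 F#4 E4 B4.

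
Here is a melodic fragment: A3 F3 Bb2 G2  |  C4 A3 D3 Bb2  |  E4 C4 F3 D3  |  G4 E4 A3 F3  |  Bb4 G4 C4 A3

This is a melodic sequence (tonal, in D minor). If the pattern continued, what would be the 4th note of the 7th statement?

With 4-note cells, note 4 of each statement runs G2, Bb2, D3, F3, A3.
Carrying that up a 3rd forward: C4 → E4.

E4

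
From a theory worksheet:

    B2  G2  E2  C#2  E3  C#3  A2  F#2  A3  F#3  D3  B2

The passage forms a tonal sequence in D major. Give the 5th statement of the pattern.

G4 E4 C#4 A3

Unit = 4 notes; the statements start on B2, E3, A3, moving up a 4th each time.
Extending up a 4th: D4 → G4.
Statement 5 starts on G4 and keeps the same diatonic contour: G4 E4 C#4 A3.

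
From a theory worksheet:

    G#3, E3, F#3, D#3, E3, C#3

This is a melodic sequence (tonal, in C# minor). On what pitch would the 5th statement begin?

With a 2-note motive the entries are G#3, F#3, E3, each down a 2nd from the previous.
Extending the heads down a 2nd: D#3 → C#3.

C#3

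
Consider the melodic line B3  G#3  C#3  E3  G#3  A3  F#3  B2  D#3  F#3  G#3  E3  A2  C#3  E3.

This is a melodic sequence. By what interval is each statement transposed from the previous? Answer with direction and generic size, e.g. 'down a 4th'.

down a 2nd

Unit = 5 notes; the statements start on B3, A3, G#3, moving down a 2nd each time.
From B3 to A3: down a 2nd.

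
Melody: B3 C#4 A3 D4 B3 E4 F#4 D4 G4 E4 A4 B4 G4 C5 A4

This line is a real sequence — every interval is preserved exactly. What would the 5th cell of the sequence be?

With a 5-note motive the entries are B3, E4, A4, each up a 4th from the previous.
Carrying on: D5 → G5.
From G5 the exact shape gives G5 A5 F5 Bb5 G5.

G5 A5 F5 Bb5 G5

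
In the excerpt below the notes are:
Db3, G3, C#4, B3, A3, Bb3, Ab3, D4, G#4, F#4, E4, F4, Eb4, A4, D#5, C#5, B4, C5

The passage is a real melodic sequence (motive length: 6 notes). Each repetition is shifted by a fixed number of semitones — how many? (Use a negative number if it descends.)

Taking 6-note groups, the heads are Db3, Ab3, Eb4: the pattern moves up a 5th.
Counting half-steps from Db3 to Ab3: 7.

7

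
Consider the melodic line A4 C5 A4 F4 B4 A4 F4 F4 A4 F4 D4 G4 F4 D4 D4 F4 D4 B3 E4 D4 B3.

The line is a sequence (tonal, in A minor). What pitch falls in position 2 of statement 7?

Grouping in 7s, the 2nd note of each cell is C5, A4, F4.
Extending down a 3rd: D4 → B3 → G3 → E3.

E3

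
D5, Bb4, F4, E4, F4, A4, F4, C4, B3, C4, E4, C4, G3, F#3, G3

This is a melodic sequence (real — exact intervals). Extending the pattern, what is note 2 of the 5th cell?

Grouping in 5s, the 2nd note of each cell is Bb4, F4, C4.
Carrying that down a 4th forward: G3 → D3.

D3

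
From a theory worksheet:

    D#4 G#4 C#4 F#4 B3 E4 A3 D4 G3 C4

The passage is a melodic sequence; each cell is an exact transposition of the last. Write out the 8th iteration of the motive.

Unit = 2 notes; the statements start on D#4, C#4, B3, A3, G3, moving down a 2nd each time.
Carrying on: F3 → Eb3 → Db3.
Statement 8 starts on Db3 and keeps the same exact contour: Db3 Gb3.

Db3 Gb3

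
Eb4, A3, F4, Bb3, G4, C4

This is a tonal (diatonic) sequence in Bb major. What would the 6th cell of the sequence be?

The 2-note cells begin on Eb4, F4, G4 — each up a 2nd from the last.
Extending up a 2nd: A4 → Bb4 → C5.
Statement 6 starts on C5 and keeps the same diatonic contour: C5 F4.

C5 F4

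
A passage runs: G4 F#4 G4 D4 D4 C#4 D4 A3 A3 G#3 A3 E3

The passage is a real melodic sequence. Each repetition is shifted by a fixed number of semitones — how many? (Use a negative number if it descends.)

Unit = 4 notes; the statements start on G4, D4, A3, moving down a 4th each time.
Counting half-steps from G4 to D4: -5.

-5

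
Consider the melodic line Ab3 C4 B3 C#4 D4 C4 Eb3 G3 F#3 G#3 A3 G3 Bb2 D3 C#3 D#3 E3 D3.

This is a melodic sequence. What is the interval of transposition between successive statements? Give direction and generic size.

down a 4th

With a 6-note motive the entries are Ab3, Eb3, Bb2, each down a 4th from the previous.
Ab3 to Eb3 is down a 4th.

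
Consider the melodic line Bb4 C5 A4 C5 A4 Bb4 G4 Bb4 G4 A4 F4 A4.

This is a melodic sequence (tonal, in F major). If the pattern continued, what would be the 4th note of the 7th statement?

Grouping in 4s, the 4th note of each cell is C5, Bb4, A4.
Extending down a 2nd: G4 → F4 → E4 → D4.

D4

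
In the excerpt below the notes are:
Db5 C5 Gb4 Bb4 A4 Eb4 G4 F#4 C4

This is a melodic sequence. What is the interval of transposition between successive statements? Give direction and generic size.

down a 3rd

The 3-note cells begin on Db5, Bb4, G4 — each down a 3rd from the last.
From Db5 to Bb4: down a 3rd.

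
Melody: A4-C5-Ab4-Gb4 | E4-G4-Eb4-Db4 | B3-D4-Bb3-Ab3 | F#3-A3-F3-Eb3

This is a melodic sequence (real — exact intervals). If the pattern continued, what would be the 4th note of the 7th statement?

Grouping in 4s, the 4th note of each cell is Gb4, Db4, Ab3, Eb3.
Carrying that down a 4th forward: Bb2 → F2 → C2.

C2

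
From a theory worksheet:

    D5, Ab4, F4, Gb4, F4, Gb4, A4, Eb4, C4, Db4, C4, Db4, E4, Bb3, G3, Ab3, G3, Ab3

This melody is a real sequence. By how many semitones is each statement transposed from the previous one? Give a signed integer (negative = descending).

With a 6-note motive the entries are D5, A4, E4, each down a 4th from the previous.
D5→A4 is 69 − 74 = -5 semitones.

-5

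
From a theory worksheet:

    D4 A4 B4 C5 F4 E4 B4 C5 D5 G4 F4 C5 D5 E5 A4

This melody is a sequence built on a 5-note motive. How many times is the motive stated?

15 notes in groups of 5 gives 15/5 = 3 statements.
Starts: D4, E4, F4 — each up a 2nd.

3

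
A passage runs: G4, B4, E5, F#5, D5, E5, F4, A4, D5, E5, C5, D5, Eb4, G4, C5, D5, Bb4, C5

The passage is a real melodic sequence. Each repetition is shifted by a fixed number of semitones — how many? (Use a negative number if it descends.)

-2

The 6-note cells begin on G4, F4, Eb4 — each down a 2nd from the last.
Counting half-steps from G4 to F4: -2.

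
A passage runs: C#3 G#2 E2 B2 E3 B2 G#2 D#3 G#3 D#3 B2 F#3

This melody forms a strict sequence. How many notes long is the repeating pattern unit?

12 notes total. Splitting into 3 groups of 4:
C#3 G#2 E2 B2 | E3 B2 G#2 D#3 | G#3 D#3 B2 F#3
Each cell is the previous one up a 3rd — so the unit is 4 notes.

4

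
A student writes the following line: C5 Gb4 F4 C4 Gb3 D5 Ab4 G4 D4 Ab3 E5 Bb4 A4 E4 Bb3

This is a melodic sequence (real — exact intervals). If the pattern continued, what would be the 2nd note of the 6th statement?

The unit is 5 notes. Position-2 pitches of the 3 shown cells: Gb4, Ab4, Bb4.
Extending up a 2nd: C5 → D5 → E5.

E5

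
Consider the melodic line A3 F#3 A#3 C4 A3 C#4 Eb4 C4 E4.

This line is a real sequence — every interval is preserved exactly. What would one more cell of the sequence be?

Taking 3-note groups, the heads are A3, C4, Eb4: the pattern moves up a 3rd.
So cell 4 is Gb4 Eb4 G4.

Gb4 Eb4 G4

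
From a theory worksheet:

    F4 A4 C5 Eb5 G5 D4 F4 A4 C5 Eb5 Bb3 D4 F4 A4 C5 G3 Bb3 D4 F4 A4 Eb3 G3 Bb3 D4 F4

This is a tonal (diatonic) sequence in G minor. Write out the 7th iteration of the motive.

A2 C3 Eb3 G3 Bb3

Taking 5-note groups, the heads are F4, D4, Bb3, G3, Eb3: the pattern moves down a 3rd.
Continuing the starts: C3 → A2.
So cell 7 is A2 C3 Eb3 G3 Bb3.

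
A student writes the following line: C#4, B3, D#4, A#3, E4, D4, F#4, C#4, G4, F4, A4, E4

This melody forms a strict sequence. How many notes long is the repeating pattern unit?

12 notes total. Splitting into 3 groups of 4:
C#4 B3 D#4 A#3 | E4 D4 F#4 C#4 | G4 F4 A4 E4
Each cell is the previous one up a 3rd — so the unit is 4 notes.

4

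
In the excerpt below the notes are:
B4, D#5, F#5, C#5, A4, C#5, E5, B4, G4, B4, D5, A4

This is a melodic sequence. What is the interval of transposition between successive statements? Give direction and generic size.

down a 2nd

The 4-note cells begin on B4, A4, G4 — each down a 2nd from the last.
From B4 to A4: down a 2nd.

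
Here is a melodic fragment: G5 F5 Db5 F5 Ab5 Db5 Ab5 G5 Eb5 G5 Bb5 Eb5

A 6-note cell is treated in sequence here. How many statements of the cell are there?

12 notes in groups of 6 gives 12/6 = 2 statements.
Starts: G5, Ab5 — each up a 2nd.

2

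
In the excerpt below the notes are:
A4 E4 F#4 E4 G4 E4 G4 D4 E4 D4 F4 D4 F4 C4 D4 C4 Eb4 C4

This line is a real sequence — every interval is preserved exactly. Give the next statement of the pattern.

Taking 6-note groups, the heads are A4, G4, F4: the pattern moves down a 2nd.
So cell 4 is Eb4 Bb3 C4 Bb3 Db4 Bb3.

Eb4 Bb3 C4 Bb3 Db4 Bb3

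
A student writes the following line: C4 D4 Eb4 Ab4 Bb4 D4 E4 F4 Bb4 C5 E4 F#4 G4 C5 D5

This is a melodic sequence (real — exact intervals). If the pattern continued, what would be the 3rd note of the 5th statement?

With 5-note cells, note 3 of each statement runs Eb4, F4, G4.
Carrying that up a 2nd forward: A4 → B4.

B4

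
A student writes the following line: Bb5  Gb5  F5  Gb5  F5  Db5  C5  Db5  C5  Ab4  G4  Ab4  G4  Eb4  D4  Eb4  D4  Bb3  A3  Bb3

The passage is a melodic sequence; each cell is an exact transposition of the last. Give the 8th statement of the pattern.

B2 G2 F#2 G2

With a 4-note motive the entries are Bb5, F5, C5, G4, D4, each down a 4th from the previous.
Carrying on: A3 → E3 → B2.
Statement 8 starts on B2 and keeps the same exact contour: B2 G2 F#2 G2.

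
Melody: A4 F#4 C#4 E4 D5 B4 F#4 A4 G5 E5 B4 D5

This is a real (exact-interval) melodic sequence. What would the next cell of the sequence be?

Taking 4-note groups, the heads are A4, D5, G5: the pattern moves up a 4th.
Statement 4 starts on C6 and keeps the same exact contour: C6 A5 E5 G5.

C6 A5 E5 G5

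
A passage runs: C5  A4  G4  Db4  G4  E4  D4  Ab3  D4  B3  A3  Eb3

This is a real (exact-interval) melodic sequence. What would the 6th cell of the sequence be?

With a 4-note motive the entries are C5, G4, D4, each down a 4th from the previous.
Continuing the starts: A3 → E3 → B2.
So cell 6 is B2 G#2 F#2 C2.

B2 G#2 F#2 C2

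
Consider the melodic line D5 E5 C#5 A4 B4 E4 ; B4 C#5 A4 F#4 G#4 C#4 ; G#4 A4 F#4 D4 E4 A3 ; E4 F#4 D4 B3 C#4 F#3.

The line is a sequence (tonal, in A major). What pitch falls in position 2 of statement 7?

With 6-note cells, note 2 of each statement runs E5, C#5, A4, F#4.
Carrying that down a 3rd forward: D4 → B3 → G#3.

G#3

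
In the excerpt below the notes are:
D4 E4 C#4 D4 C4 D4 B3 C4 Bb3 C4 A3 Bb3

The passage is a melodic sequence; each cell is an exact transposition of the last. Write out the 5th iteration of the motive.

Unit = 4 notes; the statements start on D4, C4, Bb3, moving down a 2nd each time.
Extending down a 2nd: Ab3 → Gb3.
From Gb3 the exact shape gives Gb3 Ab3 F3 Gb3.

Gb3 Ab3 F3 Gb3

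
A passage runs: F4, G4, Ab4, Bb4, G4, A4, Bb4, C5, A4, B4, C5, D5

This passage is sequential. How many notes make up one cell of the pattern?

12 notes total. Splitting into 3 groups of 4:
F4 G4 Ab4 Bb4 | G4 A4 Bb4 C5 | A4 B4 C5 D5
That's a consistent up a 2nd shift per cell, and no other grouping gives one.

4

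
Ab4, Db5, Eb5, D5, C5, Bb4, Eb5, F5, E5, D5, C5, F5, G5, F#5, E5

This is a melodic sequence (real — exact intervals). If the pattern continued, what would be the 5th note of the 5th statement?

G#5

The unit is 5 notes. Position-5 pitches of the 3 shown cells: C5, D5, E5.
Carrying that up a 2nd forward: F#5 → G#5.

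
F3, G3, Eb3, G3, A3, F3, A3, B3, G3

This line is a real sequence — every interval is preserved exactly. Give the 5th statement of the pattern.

C#4 D#4 B3

Taking 3-note groups, the heads are F3, G3, A3: the pattern moves up a 2nd.
Extending up a 2nd: B3 → C#4.
From C#4 the exact shape gives C#4 D#4 B3.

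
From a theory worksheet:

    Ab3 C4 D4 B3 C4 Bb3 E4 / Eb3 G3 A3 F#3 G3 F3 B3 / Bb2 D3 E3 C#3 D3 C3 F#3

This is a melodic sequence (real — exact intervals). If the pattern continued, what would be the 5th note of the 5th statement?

E2

Grouping in 7s, the 5th note of each cell is C4, G3, D3.
Carrying that down a 4th forward: A2 → E2.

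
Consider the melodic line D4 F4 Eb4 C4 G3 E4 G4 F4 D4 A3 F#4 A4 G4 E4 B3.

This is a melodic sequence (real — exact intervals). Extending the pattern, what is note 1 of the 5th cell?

A#4

With 5-note cells, note 1 of each statement runs D4, E4, F#4.
Each moves up a 2nd. Continuing: G#4 → A#4.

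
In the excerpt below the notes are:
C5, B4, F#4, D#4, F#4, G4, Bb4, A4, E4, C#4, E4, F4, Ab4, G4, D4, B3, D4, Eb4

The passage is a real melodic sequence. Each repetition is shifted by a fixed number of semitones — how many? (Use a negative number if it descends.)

Unit = 6 notes; the statements start on C5, Bb4, Ab4, moving down a 2nd each time.
Counting half-steps from C5 to Bb4: -2.

-2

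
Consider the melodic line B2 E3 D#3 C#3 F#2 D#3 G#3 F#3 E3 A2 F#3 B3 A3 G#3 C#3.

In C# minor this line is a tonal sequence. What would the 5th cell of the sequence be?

Taking 5-note groups, the heads are B2, D#3, F#3: the pattern moves up a 3rd.
Carrying on: A3 → C#4.
So cell 5 is C#4 F#4 E4 D#4 G#3.

C#4 F#4 E4 D#4 G#3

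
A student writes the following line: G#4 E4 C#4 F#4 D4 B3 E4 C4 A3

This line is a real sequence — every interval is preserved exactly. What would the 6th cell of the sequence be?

Bb3 Gb3 Eb3

Unit = 3 notes; the statements start on G#4, F#4, E4, moving down a 2nd each time.
Continuing the starts: D4 → C4 → Bb3.
Statement 6 starts on Bb3 and keeps the same exact contour: Bb3 Gb3 Eb3.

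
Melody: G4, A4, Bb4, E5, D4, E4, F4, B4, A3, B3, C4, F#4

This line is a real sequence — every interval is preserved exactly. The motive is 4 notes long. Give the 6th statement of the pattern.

The 4-note cells begin on G4, D4, A3 — each down a 4th from the last.
Continuing the starts: E3 → B2 → F#2.
So cell 6 is F#2 G#2 A2 D#3.

F#2 G#2 A2 D#3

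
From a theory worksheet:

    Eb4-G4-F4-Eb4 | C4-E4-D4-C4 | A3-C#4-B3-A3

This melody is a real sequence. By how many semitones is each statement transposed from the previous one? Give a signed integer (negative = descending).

With a 4-note motive the entries are Eb4, C4, A3, each down a 3rd from the previous.
Eb4→C4 is 60 − 63 = -3 semitones.

-3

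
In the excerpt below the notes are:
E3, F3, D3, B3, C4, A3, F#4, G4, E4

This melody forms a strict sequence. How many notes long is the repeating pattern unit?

3

Try groups of 3 (3 cells in 9 notes):
E3 F3 D3 | B3 C4 A3 | F#4 G4 E4
Every group is a transposition up a 5th of the one before; no shorter unit works.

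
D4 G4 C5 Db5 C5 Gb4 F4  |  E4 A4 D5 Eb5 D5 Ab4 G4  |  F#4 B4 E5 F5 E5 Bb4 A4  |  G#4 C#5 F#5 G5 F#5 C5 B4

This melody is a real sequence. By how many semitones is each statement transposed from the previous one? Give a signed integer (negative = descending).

Taking 7-note groups, the heads are D4, E4, F#4, G#4: the pattern moves up a 2nd.
D4 to E4 spans +2 semitones.

2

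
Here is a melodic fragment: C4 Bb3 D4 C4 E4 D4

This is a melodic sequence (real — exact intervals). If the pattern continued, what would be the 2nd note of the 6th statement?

G#4

Grouping in 2s, the 2nd note of each cell is Bb3, C4, D4.
Carrying that up a 2nd forward: E4 → F#4 → G#4.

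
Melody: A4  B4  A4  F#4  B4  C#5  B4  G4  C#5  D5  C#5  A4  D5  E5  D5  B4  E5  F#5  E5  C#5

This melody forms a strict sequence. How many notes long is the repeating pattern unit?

Try groups of 4 (5 cells in 20 notes):
A4 B4 A4 F#4 | B4 C#5 B4 G4 | C#5 D5 C#5 A4 | D5 E5 D5 B4 | E5 F#5 E5 C#5
Each cell is the previous one up a 2nd — so the unit is 4 notes.

4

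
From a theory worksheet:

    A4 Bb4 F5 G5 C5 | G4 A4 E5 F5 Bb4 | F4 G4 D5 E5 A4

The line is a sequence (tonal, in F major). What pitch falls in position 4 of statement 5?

With 5-note cells, note 4 of each statement runs G5, F5, E5.
Extending down a 2nd: D5 → C5.

C5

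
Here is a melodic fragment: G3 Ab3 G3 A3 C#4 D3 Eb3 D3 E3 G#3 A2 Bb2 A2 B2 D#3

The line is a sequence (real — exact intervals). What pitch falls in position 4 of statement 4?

F#2

With 5-note cells, note 4 of each statement runs A3, E3, B2.
One more down a 4th gives F#2.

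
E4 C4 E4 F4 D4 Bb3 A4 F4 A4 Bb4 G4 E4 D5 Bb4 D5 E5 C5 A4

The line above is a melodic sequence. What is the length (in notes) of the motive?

Try groups of 6 (3 cells in 18 notes):
E4 C4 E4 F4 D4 Bb3 | A4 F4 A4 Bb4 G4 E4 | D5 Bb4 D5 E5 C5 A4
Every group is a transposition up a 4th of the one before; no shorter unit works.

6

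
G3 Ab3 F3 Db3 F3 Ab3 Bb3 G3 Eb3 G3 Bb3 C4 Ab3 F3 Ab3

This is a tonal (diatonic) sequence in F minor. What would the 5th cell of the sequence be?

Db4 Eb4 C4 Ab3 C4

The 5-note cells begin on G3, Ab3, Bb3 — each up a 2nd from the last.
Extending up a 2nd: C4 → Db4.
So cell 5 is Db4 Eb4 C4 Ab3 C4.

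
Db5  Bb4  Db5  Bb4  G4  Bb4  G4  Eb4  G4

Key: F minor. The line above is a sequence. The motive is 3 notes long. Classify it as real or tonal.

Every note is diatonic to F minor.
Cell 1 has -3 semitones from note 1 to 2, but cell 3 has -4 — the interval quality changes while the contour stays the same, which is the hallmark of a tonal sequence.

tonal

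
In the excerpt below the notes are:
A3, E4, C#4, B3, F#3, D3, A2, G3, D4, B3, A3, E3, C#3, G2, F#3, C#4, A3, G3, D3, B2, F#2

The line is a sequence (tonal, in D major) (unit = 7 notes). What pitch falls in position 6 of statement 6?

With 7-note cells, note 6 of each statement runs D3, C#3, B2.
Carrying that down a 2nd forward: A2 → G2 → F#2.

F#2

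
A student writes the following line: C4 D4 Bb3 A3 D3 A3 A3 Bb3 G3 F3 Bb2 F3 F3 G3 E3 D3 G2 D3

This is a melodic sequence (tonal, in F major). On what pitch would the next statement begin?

Taking 6-note groups, the heads are C4, A3, F3: the pattern moves down a 3rd.
The next head, down a 3rd from F3, is D3.

D3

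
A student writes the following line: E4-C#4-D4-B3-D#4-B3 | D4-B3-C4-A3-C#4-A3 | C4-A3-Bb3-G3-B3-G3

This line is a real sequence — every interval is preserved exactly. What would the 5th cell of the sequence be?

The 6-note cells begin on E4, D4, C4 — each down a 2nd from the last.
Extending down a 2nd: Bb3 → Ab3.
Statement 5 starts on Ab3 and keeps the same exact contour: Ab3 F3 Gb3 Eb3 G3 Eb3.

Ab3 F3 Gb3 Eb3 G3 Eb3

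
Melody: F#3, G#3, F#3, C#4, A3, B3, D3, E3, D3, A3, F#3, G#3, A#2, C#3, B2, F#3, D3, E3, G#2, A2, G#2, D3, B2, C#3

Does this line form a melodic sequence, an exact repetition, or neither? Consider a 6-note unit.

Note 1 of cell 3 is A#2; if this were a sequence it would be B2. No unit length gives a consistent transposition pattern.

neither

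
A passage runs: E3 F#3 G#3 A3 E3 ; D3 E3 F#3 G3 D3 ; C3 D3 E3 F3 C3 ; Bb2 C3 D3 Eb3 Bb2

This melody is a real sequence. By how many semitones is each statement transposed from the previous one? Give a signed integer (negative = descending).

-2

Unit = 5 notes; the statements start on E3, D3, C3, Bb2, moving down a 2nd each time.
E3 to D3 spans -2 semitones.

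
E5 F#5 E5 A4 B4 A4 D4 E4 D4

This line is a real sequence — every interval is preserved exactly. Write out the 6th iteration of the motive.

With a 3-note motive the entries are E5, A4, D4, each down a 5th from the previous.
Carrying on: G3 → C3 → F2.
From F2 the exact shape gives F2 G2 F2.

F2 G2 F2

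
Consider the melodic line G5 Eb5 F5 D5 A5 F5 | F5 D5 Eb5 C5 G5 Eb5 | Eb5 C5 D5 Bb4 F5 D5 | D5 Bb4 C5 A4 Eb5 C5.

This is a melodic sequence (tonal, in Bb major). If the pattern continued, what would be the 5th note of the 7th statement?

Bb4

The unit is 6 notes. Position-5 pitches of the 4 shown cells: A5, G5, F5, Eb5.
Extending down a 2nd: D5 → C5 → Bb4.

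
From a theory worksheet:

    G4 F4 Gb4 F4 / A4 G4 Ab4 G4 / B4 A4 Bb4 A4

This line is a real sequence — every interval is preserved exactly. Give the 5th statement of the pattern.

The 4-note cells begin on G4, A4, B4 — each up a 2nd from the last.
Extending up a 2nd: C#5 → D#5.
So cell 5 is D#5 C#5 D5 C#5.

D#5 C#5 D5 C#5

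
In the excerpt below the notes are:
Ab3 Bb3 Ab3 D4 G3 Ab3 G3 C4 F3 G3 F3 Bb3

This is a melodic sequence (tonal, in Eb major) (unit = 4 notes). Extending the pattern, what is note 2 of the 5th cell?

The unit is 4 notes. Position-2 pitches of the 3 shown cells: Bb3, Ab3, G3.
Each moves down a 2nd. Continuing: F3 → Eb3.

Eb3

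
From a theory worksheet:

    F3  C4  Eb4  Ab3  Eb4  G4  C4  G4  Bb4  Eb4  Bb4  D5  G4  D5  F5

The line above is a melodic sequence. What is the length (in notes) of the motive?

Try groups of 3 (5 cells in 15 notes):
F3 C4 Eb4 | Ab3 Eb4 G4 | C4 G4 Bb4 | Eb4 Bb4 D5 | G4 D5 F5
That's a consistent up a 3rd shift per cell, and no other grouping gives one.

3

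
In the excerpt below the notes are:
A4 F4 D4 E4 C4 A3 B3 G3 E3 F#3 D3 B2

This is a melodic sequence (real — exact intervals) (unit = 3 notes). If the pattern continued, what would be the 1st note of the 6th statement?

G#2

The unit is 3 notes. Position-1 pitches of the 4 shown cells: A4, E4, B3, F#3.
Carrying that down a 4th forward: C#3 → G#2.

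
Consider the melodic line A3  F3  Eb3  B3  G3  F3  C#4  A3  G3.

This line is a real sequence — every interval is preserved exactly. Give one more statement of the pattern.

With a 3-note motive the entries are A3, B3, C#4, each up a 2nd from the previous.
Statement 4 starts on D#4 and keeps the same exact contour: D#4 B3 A3.

D#4 B3 A3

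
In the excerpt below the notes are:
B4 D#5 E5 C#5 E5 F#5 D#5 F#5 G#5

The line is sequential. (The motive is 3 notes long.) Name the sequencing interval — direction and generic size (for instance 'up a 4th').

With a 3-note motive the entries are B4, C#5, D#5, each up a 2nd from the previous.
B4 to C#5 is up a 2nd.

up a 2nd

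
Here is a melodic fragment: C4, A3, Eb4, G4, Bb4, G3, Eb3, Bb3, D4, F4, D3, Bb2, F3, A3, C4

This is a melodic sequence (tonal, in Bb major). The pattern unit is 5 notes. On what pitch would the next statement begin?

Unit = 5 notes; the statements start on C4, G3, D3, moving down a 4th each time.
The next head, down a 4th from D3, is A2.

A2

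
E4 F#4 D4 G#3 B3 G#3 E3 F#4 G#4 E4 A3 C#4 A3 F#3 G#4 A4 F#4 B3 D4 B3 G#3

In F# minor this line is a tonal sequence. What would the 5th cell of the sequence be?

B4 C#5 A4 D4 F#4 D4 B3

The 7-note cells begin on E4, F#4, G#4 — each up a 2nd from the last.
Extending up a 2nd: A4 → B4.
So cell 5 is B4 C#5 A4 D4 F#4 D4 B3.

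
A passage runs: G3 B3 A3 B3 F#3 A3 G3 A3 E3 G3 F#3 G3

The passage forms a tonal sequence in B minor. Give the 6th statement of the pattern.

B2 D3 C#3 D3

Unit = 4 notes; the statements start on G3, F#3, E3, moving down a 2nd each time.
Extending down a 2nd: D3 → C#3 → B2.
Statement 6 starts on B2 and keeps the same diatonic contour: B2 D3 C#3 D3.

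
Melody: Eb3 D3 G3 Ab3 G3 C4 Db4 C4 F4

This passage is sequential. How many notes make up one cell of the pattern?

3

9 notes total. Splitting into 3 groups of 3:
Eb3 D3 G3 | Ab3 G3 C4 | Db4 C4 F4
Each cell is the previous one up a 4th — so the unit is 3 notes.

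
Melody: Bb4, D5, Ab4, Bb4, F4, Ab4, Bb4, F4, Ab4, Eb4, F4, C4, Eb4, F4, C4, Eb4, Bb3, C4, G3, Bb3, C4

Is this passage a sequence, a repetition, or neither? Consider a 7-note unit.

sequence

Each 7-note cell is the previous one transposed down a 4th.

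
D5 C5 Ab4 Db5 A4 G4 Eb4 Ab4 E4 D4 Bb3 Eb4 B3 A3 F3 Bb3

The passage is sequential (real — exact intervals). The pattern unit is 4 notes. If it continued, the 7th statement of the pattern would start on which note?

Unit = 4 notes; the statements start on D5, A4, E4, B3, moving down a 4th each time.
Continuing: F#3 → C#3 → G#2. Statement 7 starts on G#2.

G#2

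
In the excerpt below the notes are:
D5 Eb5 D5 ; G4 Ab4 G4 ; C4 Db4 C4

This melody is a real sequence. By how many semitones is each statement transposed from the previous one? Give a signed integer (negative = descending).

-7

Taking 3-note groups, the heads are D5, G4, C4: the pattern moves down a 5th.
Counting half-steps from D5 to G4: -7.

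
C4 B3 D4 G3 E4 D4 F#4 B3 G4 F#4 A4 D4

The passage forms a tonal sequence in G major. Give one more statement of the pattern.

B4 A4 C5 F#4

Unit = 4 notes; the statements start on C4, E4, G4, moving up a 3rd each time.
Statement 4 starts on B4 and keeps the same diatonic contour: B4 A4 C5 F#4.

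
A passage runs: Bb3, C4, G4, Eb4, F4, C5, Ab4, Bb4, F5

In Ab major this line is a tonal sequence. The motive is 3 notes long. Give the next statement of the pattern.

Db5 Eb5 Bb5

Unit = 3 notes; the statements start on Bb3, Eb4, Ab4, moving up a 4th each time.
Statement 4 starts on Db5 and keeps the same diatonic contour: Db5 Eb5 Bb5.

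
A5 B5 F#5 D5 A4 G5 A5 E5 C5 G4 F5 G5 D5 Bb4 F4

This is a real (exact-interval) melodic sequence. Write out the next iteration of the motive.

Eb5 F5 C5 Ab4 Eb4

Unit = 5 notes; the statements start on A5, G5, F5, moving down a 2nd each time.
Statement 4 starts on Eb5 and keeps the same exact contour: Eb5 F5 C5 Ab4 Eb4.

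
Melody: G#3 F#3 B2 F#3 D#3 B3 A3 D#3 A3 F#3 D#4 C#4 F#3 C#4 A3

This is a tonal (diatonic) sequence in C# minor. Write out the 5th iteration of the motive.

A4 G#4 C#4 G#4 E4

The 5-note cells begin on G#3, B3, D#4 — each up a 3rd from the last.
Carrying on: F#4 → A4.
So cell 5 is A4 G#4 C#4 G#4 E4.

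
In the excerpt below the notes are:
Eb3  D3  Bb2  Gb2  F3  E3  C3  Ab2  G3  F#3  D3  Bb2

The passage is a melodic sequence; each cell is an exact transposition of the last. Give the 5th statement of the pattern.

With a 4-note motive the entries are Eb3, F3, G3, each up a 2nd from the previous.
Extending up a 2nd: A3 → B3.
Statement 5 starts on B3 and keeps the same exact contour: B3 A#3 F#3 D3.

B3 A#3 F#3 D3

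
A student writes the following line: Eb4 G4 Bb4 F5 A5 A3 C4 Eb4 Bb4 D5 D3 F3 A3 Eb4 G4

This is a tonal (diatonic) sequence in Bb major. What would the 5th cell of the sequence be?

Unit = 5 notes; the statements start on Eb4, A3, D3, moving down a 5th each time.
Extending down a 5th: G2 → C2.
Statement 5 starts on C2 and keeps the same diatonic contour: C2 Eb2 G2 D3 F3.

C2 Eb2 G2 D3 F3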